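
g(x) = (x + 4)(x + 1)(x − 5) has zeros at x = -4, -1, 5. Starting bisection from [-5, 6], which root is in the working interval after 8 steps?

5

m = 0.5, g(m) = -30.375 (−); new bracket [0.5, 6]
m = 3.25, g(m) = -53.921875 (−); new bracket [3.25, 6]
m = 4.625, g(m) = -18.193359 (−); new bracket [4.625, 6]
m = 5.3125, g(m) = 18.3704 (+); new bracket [4.625, 5.3125]
m = 4.96875, g(m) = -1.6729 (−); new bracket [4.96875, 5.3125]
m = 5.140625, g(m) = 7.8932 (+); new bracket [4.96875, 5.140625]
m = 5.0546875, g(m) = 2.9981 (+); new bracket [4.96875, 5.0546875]
m = 5.01171875, g(m) = 0.6349 (+); new bracket [4.96875, 5.01171875]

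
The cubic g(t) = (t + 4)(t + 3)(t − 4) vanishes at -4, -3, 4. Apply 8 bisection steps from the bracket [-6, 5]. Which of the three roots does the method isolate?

m = -0.5, g(m) = -39.375 (−); new bracket [-0.5, 5]
m = 2.25, g(m) = -57.421875 (−); new bracket [2.25, 5]
m = 3.625, g(m) = -18.943359 (−); new bracket [3.625, 5]
m = 4.3125, g(m) = 18.9954 (+); new bracket [3.625, 4.3125]
m = 3.96875, g(m) = -1.7354 (−); new bracket [3.96875, 4.3125]
m = 4.140625, g(m) = 8.1744 (+); new bracket [3.96875, 4.140625]
m = 4.0546875, g(m) = 3.1075 (+); new bracket [3.96875, 4.0546875]
m = 4.01171875, g(m) = 0.6583 (+); new bracket [3.96875, 4.01171875]

4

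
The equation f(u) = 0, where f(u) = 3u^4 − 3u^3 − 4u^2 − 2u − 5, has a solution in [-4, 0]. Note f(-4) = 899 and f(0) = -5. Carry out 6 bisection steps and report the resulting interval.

[-1.0625, -1]

f(-2) = 55 > 0, so the root lies in [-2, 0]
f(-1) = -1 < 0, so the root lies in [-2, -1]
f(-1.5) = 14.3125 > 0, so the root lies in [-1.5, -1]
f(-1.25) = 4.4336 > 0, so the root lies in [-1.25, -1]
f(-1.125) = 1.2644 > 0, so the root lies in [-1.125, -1]
f(-1.0625) = 0.0311 > 0, so the root lies in [-1.0625, -1]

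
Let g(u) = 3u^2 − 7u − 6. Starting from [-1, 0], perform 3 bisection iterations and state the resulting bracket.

[-0.75, -0.625]

m = -0.5, g(m) = -1.75 (−); new bracket [-1, -0.5]
m = -0.75, g(m) = 0.9375 (+); new bracket [-0.75, -0.5]
m = -0.625, g(m) = -0.453125 (−); new bracket [-0.75, -0.625]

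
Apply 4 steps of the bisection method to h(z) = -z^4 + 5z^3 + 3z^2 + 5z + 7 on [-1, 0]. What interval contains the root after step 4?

midpoint -0.5: h = 4.5625 > 0 → [-1, -0.5]
midpoint -0.75: h = 2.511719 > 0 → [-1, -0.75]
midpoint -0.875: h = 0.986084 > 0 → [-1, -0.875]
midpoint -0.9375: h = 0.0569 > 0 → [-1, -0.9375]

[-1, -0.9375]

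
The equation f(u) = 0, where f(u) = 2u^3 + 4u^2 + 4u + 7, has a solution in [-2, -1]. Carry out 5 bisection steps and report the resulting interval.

f(-1.5) = 3.25 > 0, so the root lies in [-2, -1.5]
f(-1.75) = 1.53125 > 0, so the root lies in [-2, -1.75]
f(-1.875) = 0.378906 > 0, so the root lies in [-2, -1.875]
f(-1.9375) = -0.2808 < 0, so the root lies in [-1.9375, -1.875]
f(-1.90625) = 0.0563 > 0, so the root lies in [-1.9375, -1.90625]

[-1.9375, -1.90625]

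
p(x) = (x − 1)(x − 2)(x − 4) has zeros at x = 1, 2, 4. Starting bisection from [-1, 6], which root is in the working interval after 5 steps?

4

p(2.5) = -1.125 < 0, so the root lies in [2.5, 6]
p(4.25) = 1.828125 > 0, so the root lies in [2.5, 4.25]
p(3.375) = -2.041016 < 0, so the root lies in [3.375, 4.25]
p(3.8125) = -0.9558 < 0, so the root lies in [3.8125, 4.25]
p(4.03125) = 0.1924 > 0, so the root lies in [3.8125, 4.03125]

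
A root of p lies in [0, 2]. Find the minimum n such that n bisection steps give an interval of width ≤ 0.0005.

Width after n steps is 2/2^n. Need 2^n ≥ 2/0.0005 = 4000.
2^11 = 2048 < 4000 ≤ 2^12 = 4096, so n = 12.

12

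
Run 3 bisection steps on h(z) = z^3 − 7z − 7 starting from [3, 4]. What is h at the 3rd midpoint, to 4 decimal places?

m = 3.5, h(m) = 11.375 (+); new bracket [3, 3.5]
m = 3.25, h(m) = 4.578125 (+); new bracket [3, 3.25]
m = 3.125, h(m) = 1.642578 (+); new bracket [3, 3.125]

1.6426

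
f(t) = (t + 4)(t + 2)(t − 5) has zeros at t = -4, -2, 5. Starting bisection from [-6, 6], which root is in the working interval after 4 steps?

5

m = 0, f(m) = -40 (−); new bracket [0, 6]
m = 3, f(m) = -70 (−); new bracket [3, 6]
m = 4.5, f(m) = -27.625 (−); new bracket [4.5, 6]
m = 5.25, f(m) = 16.7656 (+); new bracket [4.5, 5.25]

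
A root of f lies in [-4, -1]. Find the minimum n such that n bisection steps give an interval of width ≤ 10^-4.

15

Width after n steps is 3/2^n. Need 2^n ≥ 3/10^-4 = 30000.
2^14 = 16384 < 30000 ≤ 2^15 = 32768, so n = 15.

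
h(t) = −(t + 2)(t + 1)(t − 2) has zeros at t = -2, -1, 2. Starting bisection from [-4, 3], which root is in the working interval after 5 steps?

2

h(-0.5) = 1.875 > 0, so the root lies in [-0.5, 3]
h(1.25) = 5.484375 > 0, so the root lies in [1.25, 3]
h(2.125) = -1.611328 < 0, so the root lies in [1.25, 2.125]
h(1.6875) = 3.0969 > 0, so the root lies in [1.6875, 2.125]
h(1.90625) = 1.0643 > 0, so the root lies in [1.90625, 2.125]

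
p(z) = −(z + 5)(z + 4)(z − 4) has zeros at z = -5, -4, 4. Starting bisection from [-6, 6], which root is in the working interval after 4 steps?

p(0) = 80 > 0, so the root lies in [0, 6]
p(3) = 56 > 0, so the root lies in [3, 6]
p(4.5) = -40.375 < 0, so the root lies in [3, 4.5]
p(3.75) = 16.9531 > 0, so the root lies in [3.75, 4.5]

4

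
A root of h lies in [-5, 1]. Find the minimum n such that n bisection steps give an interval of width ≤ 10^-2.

10

Width after n steps is 6/2^n. Need 2^n ≥ 6/10^-2 = 600.
2^9 = 512 < 600 ≤ 2^10 = 1024, so n = 10.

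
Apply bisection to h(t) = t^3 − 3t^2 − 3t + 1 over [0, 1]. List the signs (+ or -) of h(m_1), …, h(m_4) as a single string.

-+--

midpoint 0.5: h = -1.125 < 0 → [0, 0.5]
midpoint 0.25: h = 0.078125 > 0 → [0.25, 0.5]
midpoint 0.375: h = -0.494141 < 0 → [0.25, 0.375]
midpoint 0.3125: h = -0.2 < 0 → [0.25, 0.3125]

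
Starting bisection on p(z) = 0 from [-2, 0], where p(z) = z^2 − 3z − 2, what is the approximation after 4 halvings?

midpoint -1: p = 2 > 0 → [-1, 0]
midpoint -0.5: p = -0.25 < 0 → [-1, -0.5]
midpoint -0.75: p = 0.8125 > 0 → [-0.75, -0.5]
midpoint -0.625: p = 0.2656 > 0 → [-0.625, -0.5]

-0.625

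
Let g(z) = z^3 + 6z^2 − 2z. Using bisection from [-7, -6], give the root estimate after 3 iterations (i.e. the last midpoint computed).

-6.375

z = -6.5 gives g = -8.125, negative; keep [-6.5, -6]
z = -6.25 gives g = 2.734375, positive; keep [-6.5, -6.25]
z = -6.375 gives g = -2.490234, negative; keep [-6.375, -6.25]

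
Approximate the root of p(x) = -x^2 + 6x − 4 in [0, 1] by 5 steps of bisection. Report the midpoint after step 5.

0.78125

p(0.5) = -1.25 < 0, so the root lies in [0.5, 1]
p(0.75) = -0.0625 < 0, so the root lies in [0.75, 1]
p(0.875) = 0.484375 > 0, so the root lies in [0.75, 0.875]
p(0.8125) = 0.2148 > 0, so the root lies in [0.75, 0.8125]
p(0.78125) = 0.0771 > 0, so the root lies in [0.75, 0.78125]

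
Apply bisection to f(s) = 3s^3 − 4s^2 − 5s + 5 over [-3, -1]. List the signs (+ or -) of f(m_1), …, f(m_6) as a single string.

---++-

m = -2, f(m) = -25 (−); new bracket [-2, -1]
m = -1.5, f(m) = -6.625 (−); new bracket [-1.5, -1]
m = -1.25, f(m) = -0.859375 (−); new bracket [-1.25, -1]
m = -1.125, f(m) = 1.291 (+); new bracket [-1.25, -1.125]
m = -1.1875, f(m) = 0.2732 (+); new bracket [-1.25, -1.1875]
m = -1.21875, f(m) = -0.2785 (−); new bracket [-1.21875, -1.1875]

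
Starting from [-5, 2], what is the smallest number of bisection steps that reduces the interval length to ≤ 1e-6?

23

Width after n steps is 7/2^n. Need 2^n ≥ 7/1e-6 = 7000000.
2^22 = 4194304 < 7000000 ≤ 2^23 = 8388608, so n = 23.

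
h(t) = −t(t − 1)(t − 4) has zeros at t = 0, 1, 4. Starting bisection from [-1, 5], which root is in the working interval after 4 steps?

t = 2 gives h = 4, positive; keep [2, 5]
t = 3.5 gives h = 4.375, positive; keep [3.5, 5]
t = 4.25 gives h = -3.453125, negative; keep [3.5, 4.25]
t = 3.875 gives h = 1.3926, positive; keep [3.875, 4.25]

4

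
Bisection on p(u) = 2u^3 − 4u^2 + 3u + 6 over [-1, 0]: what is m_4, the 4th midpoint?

m = -0.5, p(m) = 3.25 (+); new bracket [-1, -0.5]
m = -0.75, p(m) = 0.65625 (+); new bracket [-1, -0.75]
m = -0.875, p(m) = -1.027344 (−); new bracket [-0.875, -0.75]
m = -0.8125, p(m) = -0.1509 (−); new bracket [-0.8125, -0.75]

-0.8125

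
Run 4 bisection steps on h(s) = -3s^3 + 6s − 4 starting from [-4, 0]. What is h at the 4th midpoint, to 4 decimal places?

h(-2) = 8 > 0, so the root lies in [-2, 0]
h(-1) = -7 < 0, so the root lies in [-2, -1]
h(-1.5) = -2.875 < 0, so the root lies in [-2, -1.5]
h(-1.75) = 1.5781 > 0, so the root lies in [-1.75, -1.5]

1.5781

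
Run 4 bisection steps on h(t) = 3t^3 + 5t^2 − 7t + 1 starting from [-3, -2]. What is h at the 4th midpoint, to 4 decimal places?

1.2903

m = -2.5, h(m) = 2.875 (+); new bracket [-3, -2.5]
m = -2.75, h(m) = -4.328125 (−); new bracket [-2.75, -2.5]
m = -2.625, h(m) = -0.435547 (−); new bracket [-2.625, -2.5]
m = -2.5625, h(m) = 1.2903 (+); new bracket [-2.625, -2.5625]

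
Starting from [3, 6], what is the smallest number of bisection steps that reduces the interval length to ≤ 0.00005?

16

Width after n steps is 3/2^n. Need 2^n ≥ 3/0.00005 = 60000.
2^15 = 32768 < 60000 ≤ 2^16 = 65536, so n = 16.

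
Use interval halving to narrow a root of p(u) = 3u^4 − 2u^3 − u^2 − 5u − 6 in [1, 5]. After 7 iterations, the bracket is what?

p(3) = 159 > 0, so the root lies in [1, 3]
p(2) = 12 > 0, so the root lies in [1, 2]
p(1.5) = -7.3125 < 0, so the root lies in [1.5, 2]
p(1.75) = -0.3945 < 0, so the root lies in [1.75, 2]
p(1.875) = 5.0046 > 0, so the root lies in [1.75, 1.875]
p(1.8125) = 2.1204 > 0, so the root lies in [1.75, 1.8125]
p(1.78125) = 0.8186 > 0, so the root lies in [1.75, 1.78125]

[1.75, 1.78125]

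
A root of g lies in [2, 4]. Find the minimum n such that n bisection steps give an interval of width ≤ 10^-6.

Width after n steps is 2/2^n. Need 2^n ≥ 2/10^-6 = 2000000.
2^20 = 1048576 < 2000000 ≤ 2^21 = 2097152, so n = 21.

21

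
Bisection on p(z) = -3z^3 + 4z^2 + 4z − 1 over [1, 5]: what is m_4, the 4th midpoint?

1.75

midpoint 3: p = -34 < 0 → [1, 3]
midpoint 2: p = -1 < 0 → [1, 2]
midpoint 1.5: p = 3.875 > 0 → [1.5, 2]
midpoint 1.75: p = 2.1719 > 0 → [1.75, 2]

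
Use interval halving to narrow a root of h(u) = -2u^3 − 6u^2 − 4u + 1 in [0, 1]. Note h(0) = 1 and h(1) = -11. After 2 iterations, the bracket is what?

h(0.5) = -2.75 < 0, so the root lies in [0, 0.5]
h(0.25) = -0.40625 < 0, so the root lies in [0, 0.25]

[0, 0.25]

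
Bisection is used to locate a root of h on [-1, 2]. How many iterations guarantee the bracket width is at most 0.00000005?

Width after n steps is 3/2^n. Need 2^n ≥ 3/0.00000005 = 60000000.
2^25 = 33554432 < 60000000 ≤ 2^26 = 67108864, so n = 26.

26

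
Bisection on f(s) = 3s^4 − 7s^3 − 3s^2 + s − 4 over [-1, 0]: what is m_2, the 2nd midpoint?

-0.75

m = -0.5, f(m) = -4.1875 (−); new bracket [-1, -0.5]
m = -0.75, f(m) = -2.535156 (−); new bracket [-1, -0.75]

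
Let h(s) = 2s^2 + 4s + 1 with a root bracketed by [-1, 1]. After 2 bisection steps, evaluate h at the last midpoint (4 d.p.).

-0.5000

h(0) = 1 > 0, so the root lies in [-1, 0]
h(-0.5) = -0.5 < 0, so the root lies in [-0.5, 0]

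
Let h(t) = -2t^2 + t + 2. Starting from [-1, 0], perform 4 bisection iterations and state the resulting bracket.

m = -0.5, h(m) = 1 (+); new bracket [-1, -0.5]
m = -0.75, h(m) = 0.125 (+); new bracket [-1, -0.75]
m = -0.875, h(m) = -0.40625 (−); new bracket [-0.875, -0.75]
m = -0.8125, h(m) = -0.1328 (−); new bracket [-0.8125, -0.75]

[-0.8125, -0.75]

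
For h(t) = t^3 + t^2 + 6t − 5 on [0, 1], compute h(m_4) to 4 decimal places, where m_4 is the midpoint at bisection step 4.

-0.0774

midpoint 0.5: h = -1.625 < 0 → [0.5, 1]
midpoint 0.75: h = 0.484375 > 0 → [0.5, 0.75]
midpoint 0.625: h = -0.615234 < 0 → [0.625, 0.75]
midpoint 0.6875: h = -0.0774 < 0 → [0.6875, 0.75]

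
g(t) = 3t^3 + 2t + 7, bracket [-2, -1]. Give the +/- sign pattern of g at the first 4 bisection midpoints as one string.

--+-

t = -1.5 gives g = -6.125, negative; keep [-1.5, -1]
t = -1.25 gives g = -1.359375, negative; keep [-1.25, -1]
t = -1.125 gives g = 0.478516, positive; keep [-1.25, -1.125]
t = -1.1875 gives g = -0.3987, negative; keep [-1.1875, -1.125]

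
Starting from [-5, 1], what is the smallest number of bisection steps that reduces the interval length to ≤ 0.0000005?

24

Width after n steps is 6/2^n. Need 2^n ≥ 6/0.0000005 = 12000000.
2^23 = 8388608 < 12000000 ≤ 2^24 = 16777216, so n = 24.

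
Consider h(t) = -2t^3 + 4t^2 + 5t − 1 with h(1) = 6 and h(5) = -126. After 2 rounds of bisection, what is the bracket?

[2, 3]

m = 3, h(m) = -4 (−); new bracket [1, 3]
m = 2, h(m) = 9 (+); new bracket [2, 3]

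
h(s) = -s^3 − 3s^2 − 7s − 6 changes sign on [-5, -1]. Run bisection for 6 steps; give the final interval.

[-1.25, -1.1875]

m = -3, h(m) = 15 (+); new bracket [-3, -1]
m = -2, h(m) = 4 (+); new bracket [-2, -1]
m = -1.5, h(m) = 1.125 (+); new bracket [-1.5, -1]
m = -1.25, h(m) = 0.0156 (+); new bracket [-1.25, -1]
m = -1.125, h(m) = -0.498 (−); new bracket [-1.25, -1.125]
m = -1.1875, h(m) = -0.2434 (−); new bracket [-1.25, -1.1875]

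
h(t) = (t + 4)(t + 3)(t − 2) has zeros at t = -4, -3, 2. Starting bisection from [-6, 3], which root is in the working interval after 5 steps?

t = -1.5 gives h = -13.125, negative; keep [-1.5, 3]
t = 0.75 gives h = -22.265625, negative; keep [0.75, 3]
t = 1.875 gives h = -3.580078, negative; keep [1.875, 3]
t = 2.4375 gives h = 15.3142, positive; keep [1.875, 2.4375]
t = 2.15625 gives h = 4.9599, positive; keep [1.875, 2.15625]

2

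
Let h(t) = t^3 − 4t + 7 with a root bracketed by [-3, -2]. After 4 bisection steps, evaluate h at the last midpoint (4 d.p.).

m = -2.5, h(m) = 1.375 (+); new bracket [-3, -2.5]
m = -2.75, h(m) = -2.796875 (−); new bracket [-2.75, -2.5]
m = -2.625, h(m) = -0.587891 (−); new bracket [-2.625, -2.5]
m = -2.5625, h(m) = 0.4236 (+); new bracket [-2.625, -2.5625]

0.4236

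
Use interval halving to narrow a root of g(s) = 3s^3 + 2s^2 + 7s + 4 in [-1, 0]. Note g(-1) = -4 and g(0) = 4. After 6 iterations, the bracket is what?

midpoint -0.5: g = 0.625 > 0 → [-1, -0.5]
midpoint -0.75: g = -1.390625 < 0 → [-0.75, -0.5]
midpoint -0.625: g = -0.326172 < 0 → [-0.625, -0.5]
midpoint -0.5625: g = 0.1614 > 0 → [-0.625, -0.5625]
midpoint -0.59375: g = -0.0791 < 0 → [-0.59375, -0.5625]
midpoint -0.578125: g = 0.0419 > 0 → [-0.59375, -0.578125]

[-0.59375, -0.578125]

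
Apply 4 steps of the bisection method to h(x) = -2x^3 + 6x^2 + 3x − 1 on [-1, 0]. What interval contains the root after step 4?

[-0.6875, -0.625]

midpoint -0.5: h = -0.75 < 0 → [-1, -0.5]
midpoint -0.75: h = 0.96875 > 0 → [-0.75, -0.5]
midpoint -0.625: h = -0.042969 < 0 → [-0.75, -0.625]
midpoint -0.6875: h = 0.4233 > 0 → [-0.6875, -0.625]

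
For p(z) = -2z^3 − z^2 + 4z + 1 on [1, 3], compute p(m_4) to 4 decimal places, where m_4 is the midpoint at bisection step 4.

p(2) = -11 < 0, so the root lies in [1, 2]
p(1.5) = -2 < 0, so the root lies in [1, 1.5]
p(1.25) = 0.53125 > 0, so the root lies in [1.25, 1.5]
p(1.375) = -0.5898 < 0, so the root lies in [1.25, 1.375]

-0.5898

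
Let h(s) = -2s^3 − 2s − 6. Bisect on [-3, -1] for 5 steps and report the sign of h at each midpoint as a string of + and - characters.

midpoint -2: h = 14 > 0 → [-2, -1]
midpoint -1.5: h = 3.75 > 0 → [-1.5, -1]
midpoint -1.25: h = 0.40625 > 0 → [-1.25, -1]
midpoint -1.125: h = -0.9023 < 0 → [-1.25, -1.125]
midpoint -1.1875: h = -0.2759 < 0 → [-1.25, -1.1875]

+++--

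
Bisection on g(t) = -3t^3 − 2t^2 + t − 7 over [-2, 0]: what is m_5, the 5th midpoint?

-1.6875

g(-1) = -7 < 0, so the root lies in [-2, -1]
g(-1.5) = -2.875 < 0, so the root lies in [-2, -1.5]
g(-1.75) = 1.203125 > 0, so the root lies in [-1.75, -1.5]
g(-1.625) = -1.0332 < 0, so the root lies in [-1.75, -1.625]
g(-1.6875) = 0.0334 > 0, so the root lies in [-1.6875, -1.625]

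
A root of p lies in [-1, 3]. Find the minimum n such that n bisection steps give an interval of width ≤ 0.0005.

Width after n steps is 4/2^n. Need 2^n ≥ 4/0.0005 = 8000.
2^12 = 4096 < 8000 ≤ 2^13 = 8192, so n = 13.

13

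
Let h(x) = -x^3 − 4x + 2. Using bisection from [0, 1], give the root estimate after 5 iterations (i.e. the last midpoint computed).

0.46875

h(0.5) = -0.125 < 0, so the root lies in [0, 0.5]
h(0.25) = 0.984375 > 0, so the root lies in [0.25, 0.5]
h(0.375) = 0.447266 > 0, so the root lies in [0.375, 0.5]
h(0.4375) = 0.1663 > 0, so the root lies in [0.4375, 0.5]
h(0.46875) = 0.022 > 0, so the root lies in [0.46875, 0.5]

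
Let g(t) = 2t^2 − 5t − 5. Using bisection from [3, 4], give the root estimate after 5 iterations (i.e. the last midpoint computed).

m = 3.5, g(m) = 2 (+); new bracket [3, 3.5]
m = 3.25, g(m) = -0.125 (−); new bracket [3.25, 3.5]
m = 3.375, g(m) = 0.90625 (+); new bracket [3.25, 3.375]
m = 3.3125, g(m) = 0.3828 (+); new bracket [3.25, 3.3125]
m = 3.28125, g(m) = 0.127 (+); new bracket [3.25, 3.28125]

3.28125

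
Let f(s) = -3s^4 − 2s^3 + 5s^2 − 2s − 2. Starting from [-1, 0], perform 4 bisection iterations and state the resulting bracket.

[-0.5, -0.4375]

m = -0.5, f(m) = 0.3125 (+); new bracket [-0.5, 0]
m = -0.25, f(m) = -1.167969 (−); new bracket [-0.5, -0.25]
m = -0.375, f(m) = -0.500732 (−); new bracket [-0.5, -0.375]
m = -0.4375, f(m) = -0.1104 (−); new bracket [-0.5, -0.4375]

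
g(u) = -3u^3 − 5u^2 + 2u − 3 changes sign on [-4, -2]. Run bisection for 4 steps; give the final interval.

g(-3) = 27 > 0, so the root lies in [-3, -2]
g(-2.5) = 7.625 > 0, so the root lies in [-2.5, -2]
g(-2.25) = 1.359375 > 0, so the root lies in [-2.25, -2]
g(-2.125) = -1.041 < 0, so the root lies in [-2.25, -2.125]

[-2.25, -2.125]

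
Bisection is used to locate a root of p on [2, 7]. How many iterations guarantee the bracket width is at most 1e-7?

Width after n steps is 5/2^n. Need 2^n ≥ 5/1e-7 = 50000000.
2^25 = 33554432 < 50000000 ≤ 2^26 = 67108864, so n = 26.

26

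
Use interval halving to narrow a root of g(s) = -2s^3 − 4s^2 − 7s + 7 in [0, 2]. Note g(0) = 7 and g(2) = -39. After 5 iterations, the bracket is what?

m = 1, g(m) = -6 (−); new bracket [0, 1]
m = 0.5, g(m) = 2.25 (+); new bracket [0.5, 1]
m = 0.75, g(m) = -1.34375 (−); new bracket [0.5, 0.75]
m = 0.625, g(m) = 0.5742 (+); new bracket [0.625, 0.75]
m = 0.6875, g(m) = -0.353 (−); new bracket [0.625, 0.6875]

[0.625, 0.6875]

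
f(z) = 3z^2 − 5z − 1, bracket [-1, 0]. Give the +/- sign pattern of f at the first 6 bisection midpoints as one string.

++-+--

midpoint -0.5: f = 2.25 > 0 → [-0.5, 0]
midpoint -0.25: f = 0.4375 > 0 → [-0.25, 0]
midpoint -0.125: f = -0.328125 < 0 → [-0.25, -0.125]
midpoint -0.1875: f = 0.043 > 0 → [-0.1875, -0.125]
midpoint -0.15625: f = -0.1455 < 0 → [-0.1875, -0.15625]
midpoint -0.171875: f = -0.052 < 0 → [-0.1875, -0.171875]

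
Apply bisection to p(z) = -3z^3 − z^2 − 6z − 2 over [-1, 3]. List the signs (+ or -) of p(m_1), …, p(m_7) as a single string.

--+-+-+

p(1) = -12 < 0, so the root lies in [-1, 1]
p(0) = -2 < 0, so the root lies in [-1, 0]
p(-0.5) = 1.125 > 0, so the root lies in [-0.5, 0]
p(-0.25) = -0.5156 < 0, so the root lies in [-0.5, -0.25]
p(-0.375) = 0.2676 > 0, so the root lies in [-0.375, -0.25]
p(-0.3125) = -0.1311 < 0, so the root lies in [-0.375, -0.3125]
p(-0.34375) = 0.0662 > 0, so the root lies in [-0.34375, -0.3125]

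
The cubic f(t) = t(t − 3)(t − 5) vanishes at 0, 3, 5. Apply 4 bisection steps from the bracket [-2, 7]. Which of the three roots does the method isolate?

midpoint 2.5: f = 3.125 > 0 → [-2, 2.5]
midpoint 0.25: f = 3.265625 > 0 → [-2, 0.25]
midpoint -0.875: f = -19.919922 < 0 → [-0.875, 0.25]
midpoint -0.3125: f = -5.4993 < 0 → [-0.3125, 0.25]

0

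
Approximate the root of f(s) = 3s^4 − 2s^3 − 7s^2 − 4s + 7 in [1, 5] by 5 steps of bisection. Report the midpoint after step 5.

midpoint 3: f = 121 > 0 → [1, 3]
midpoint 2: f = 3 > 0 → [1, 2]
midpoint 1.5: f = -6.3125 < 0 → [1.5, 2]
midpoint 1.75: f = -4.0195 < 0 → [1.75, 2]
midpoint 1.875: f = -1.2141 < 0 → [1.875, 2]

1.875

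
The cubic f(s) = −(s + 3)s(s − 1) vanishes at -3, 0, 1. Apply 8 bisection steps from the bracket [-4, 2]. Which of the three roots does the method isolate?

m = -1, f(m) = -4 (−); new bracket [-4, -1]
m = -2.5, f(m) = -4.375 (−); new bracket [-4, -2.5]
m = -3.25, f(m) = 3.453125 (+); new bracket [-3.25, -2.5]
m = -2.875, f(m) = -1.3926 (−); new bracket [-3.25, -2.875]
m = -3.0625, f(m) = 0.7776 (+); new bracket [-3.0625, -2.875]
m = -2.96875, f(m) = -0.3682 (−); new bracket [-3.0625, -2.96875]
m = -3.015625, f(m) = 0.1892 (+); new bracket [-3.015625, -2.96875]
m = -2.9921875, f(m) = -0.0933 (−); new bracket [-3.015625, -2.9921875]

-3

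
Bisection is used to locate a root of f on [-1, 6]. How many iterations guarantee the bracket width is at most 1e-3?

13

Width after n steps is 7/2^n. Need 2^n ≥ 7/1e-3 = 7000.
2^12 = 4096 < 7000 ≤ 2^13 = 8192, so n = 13.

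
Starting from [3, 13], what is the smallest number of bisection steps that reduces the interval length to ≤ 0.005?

11

Width after n steps is 10/2^n. Need 2^n ≥ 10/0.005 = 2000.
2^10 = 1024 < 2000 ≤ 2^11 = 2048, so n = 11.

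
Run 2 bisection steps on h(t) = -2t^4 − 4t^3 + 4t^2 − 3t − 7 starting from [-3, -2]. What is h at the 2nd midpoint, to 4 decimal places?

0.3047

midpoint -2.5: h = 9.875 > 0 → [-3, -2.5]
midpoint -2.75: h = 0.304688 > 0 → [-3, -2.75]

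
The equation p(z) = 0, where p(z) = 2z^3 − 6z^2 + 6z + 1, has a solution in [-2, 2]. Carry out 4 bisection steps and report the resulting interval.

z = 0 gives p = 1, positive; keep [-2, 0]
z = -1 gives p = -13, negative; keep [-1, 0]
z = -0.5 gives p = -3.75, negative; keep [-0.5, 0]
z = -0.25 gives p = -0.9062, negative; keep [-0.25, 0]

[-0.25, 0]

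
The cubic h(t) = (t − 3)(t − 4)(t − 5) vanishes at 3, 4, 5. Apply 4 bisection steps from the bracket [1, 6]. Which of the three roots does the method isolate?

3

t = 3.5 gives h = 0.375, positive; keep [1, 3.5]
t = 2.25 gives h = -3.609375, negative; keep [2.25, 3.5]
t = 2.875 gives h = -0.298828, negative; keep [2.875, 3.5]
t = 3.1875 gives h = 0.2761, positive; keep [2.875, 3.1875]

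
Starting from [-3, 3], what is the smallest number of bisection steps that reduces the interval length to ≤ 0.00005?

Width after n steps is 6/2^n. Need 2^n ≥ 6/0.00005 = 120000.
2^16 = 65536 < 120000 ≤ 2^17 = 131072, so n = 17.

17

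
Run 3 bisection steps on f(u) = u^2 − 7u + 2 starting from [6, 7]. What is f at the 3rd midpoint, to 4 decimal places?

f(6.5) = -1.25 < 0, so the root lies in [6.5, 7]
f(6.75) = 0.3125 > 0, so the root lies in [6.5, 6.75]
f(6.625) = -0.484375 < 0, so the root lies in [6.625, 6.75]

-0.4844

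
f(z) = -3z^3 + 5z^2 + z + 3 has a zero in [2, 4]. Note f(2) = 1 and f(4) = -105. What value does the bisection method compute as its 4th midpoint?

midpoint 3: f = -30 < 0 → [2, 3]
midpoint 2.5: f = -10.125 < 0 → [2, 2.5]
midpoint 2.25: f = -3.609375 < 0 → [2, 2.25]
midpoint 2.125: f = -1.084 < 0 → [2, 2.125]

2.125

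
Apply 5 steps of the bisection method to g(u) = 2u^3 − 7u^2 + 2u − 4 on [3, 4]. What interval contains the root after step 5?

[3.375, 3.40625]

m = 3.5, g(m) = 3 (+); new bracket [3, 3.5]
m = 3.25, g(m) = -2.78125 (−); new bracket [3.25, 3.5]
m = 3.375, g(m) = -0.097656 (−); new bracket [3.375, 3.5]
m = 3.4375, g(m) = 1.3979 (+); new bracket [3.375, 3.4375]
m = 3.40625, g(m) = 0.637 (+); new bracket [3.375, 3.40625]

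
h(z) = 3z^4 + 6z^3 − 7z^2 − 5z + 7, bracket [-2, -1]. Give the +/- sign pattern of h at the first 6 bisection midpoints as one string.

z = -1.5 gives h = -6.3125, negative; keep [-1.5, -1]
z = -1.25 gives h = -2.082031, negative; keep [-1.25, -1]
z = -1.125 gives h = 0.028076, positive; keep [-1.25, -1.125]
z = -1.1875 gives h = -1.0153, negative; keep [-1.1875, -1.125]
z = -1.15625 gives h = -0.49, negative; keep [-1.15625, -1.125]
z = -1.140625 gives h = -0.2299, negative; keep [-1.140625, -1.125]

--+---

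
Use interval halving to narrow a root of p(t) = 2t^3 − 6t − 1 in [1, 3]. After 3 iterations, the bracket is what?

t = 2 gives p = 3, positive; keep [1, 2]
t = 1.5 gives p = -3.25, negative; keep [1.5, 2]
t = 1.75 gives p = -0.78125, negative; keep [1.75, 2]

[1.75, 2]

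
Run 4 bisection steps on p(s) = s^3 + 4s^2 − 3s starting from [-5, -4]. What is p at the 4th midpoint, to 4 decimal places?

m = -4.5, p(m) = 3.375 (+); new bracket [-5, -4.5]
m = -4.75, p(m) = -2.671875 (−); new bracket [-4.75, -4.5]
m = -4.625, p(m) = 0.505859 (+); new bracket [-4.75, -4.625]
m = -4.6875, p(m) = -1.0437 (−); new bracket [-4.6875, -4.625]

-1.0437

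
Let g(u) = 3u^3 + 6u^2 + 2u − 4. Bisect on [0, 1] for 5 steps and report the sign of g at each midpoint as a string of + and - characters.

-++--

midpoint 0.5: g = -1.125 < 0 → [0.5, 1]
midpoint 0.75: g = 2.140625 > 0 → [0.5, 0.75]
midpoint 0.625: g = 0.326172 > 0 → [0.5, 0.625]
midpoint 0.5625: g = -0.4426 < 0 → [0.5625, 0.625]
midpoint 0.59375: g = -0.0693 < 0 → [0.59375, 0.625]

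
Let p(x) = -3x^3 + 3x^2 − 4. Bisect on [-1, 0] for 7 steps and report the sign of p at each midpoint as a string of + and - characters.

--+--++

x = -0.5 gives p = -2.875, negative; keep [-1, -0.5]
x = -0.75 gives p = -1.046875, negative; keep [-1, -0.75]
x = -0.875 gives p = 0.306641, positive; keep [-0.875, -0.75]
x = -0.8125 gives p = -0.4104, negative; keep [-0.875, -0.8125]
x = -0.84375 gives p = -0.0622, negative; keep [-0.875, -0.84375]
x = -0.859375 gives p = 0.1196, positive; keep [-0.859375, -0.84375]
x = -0.8515625 gives p = 0.028, positive; keep [-0.8515625, -0.84375]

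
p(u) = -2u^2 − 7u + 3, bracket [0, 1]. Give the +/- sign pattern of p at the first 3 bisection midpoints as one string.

midpoint 0.5: p = -1 < 0 → [0, 0.5]
midpoint 0.25: p = 1.125 > 0 → [0.25, 0.5]
midpoint 0.375: p = 0.09375 > 0 → [0.375, 0.5]

-++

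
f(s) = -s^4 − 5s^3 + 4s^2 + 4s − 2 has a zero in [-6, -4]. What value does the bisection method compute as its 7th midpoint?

s = -5 gives f = 78, positive; keep [-6, -5]
s = -5.5 gives f = 13.8125, positive; keep [-6, -5.5]
s = -5.75 gives f = -35.332031, negative; keep [-5.75, -5.5]
s = -5.625 gives f = -9.1741, negative; keep [-5.625, -5.5]
s = -5.5625 gives f = 2.7029, positive; keep [-5.625, -5.5625]
s = -5.59375 gives f = -3.1381, negative; keep [-5.59375, -5.5625]
s = -5.578125 gives f = -0.1934, negative; keep [-5.578125, -5.5625]

-5.578125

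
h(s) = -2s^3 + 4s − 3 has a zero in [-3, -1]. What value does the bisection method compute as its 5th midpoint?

-1.6875

m = -2, h(m) = 5 (+); new bracket [-2, -1]
m = -1.5, h(m) = -2.25 (−); new bracket [-2, -1.5]
m = -1.75, h(m) = 0.71875 (+); new bracket [-1.75, -1.5]
m = -1.625, h(m) = -0.918 (−); new bracket [-1.75, -1.625]
m = -1.6875, h(m) = -0.1392 (−); new bracket [-1.75, -1.6875]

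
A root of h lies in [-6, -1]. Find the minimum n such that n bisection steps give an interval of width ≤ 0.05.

7

Width after n steps is 5/2^n. Need 2^n ≥ 5/0.05 = 100.
2^6 = 64 < 100 ≤ 2^7 = 128, so n = 7.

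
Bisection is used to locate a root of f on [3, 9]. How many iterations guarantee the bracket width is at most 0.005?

11

Width after n steps is 6/2^n. Need 2^n ≥ 6/0.005 = 1200.
2^10 = 1024 < 1200 ≤ 2^11 = 2048, so n = 11.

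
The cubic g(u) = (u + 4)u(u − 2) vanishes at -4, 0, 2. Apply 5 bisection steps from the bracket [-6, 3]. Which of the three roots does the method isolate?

midpoint -1.5: g = 13.125 > 0 → [-6, -1.5]
midpoint -3.75: g = 5.390625 > 0 → [-6, -3.75]
midpoint -4.875: g = -29.326172 < 0 → [-4.875, -3.75]
midpoint -4.3125: g = -8.5071 < 0 → [-4.3125, -3.75]
midpoint -4.03125: g = -0.7598 < 0 → [-4.03125, -3.75]

-4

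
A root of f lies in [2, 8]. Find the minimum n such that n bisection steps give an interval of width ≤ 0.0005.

14

Width after n steps is 6/2^n. Need 2^n ≥ 6/0.0005 = 12000.
2^13 = 8192 < 12000 ≤ 2^14 = 16384, so n = 14.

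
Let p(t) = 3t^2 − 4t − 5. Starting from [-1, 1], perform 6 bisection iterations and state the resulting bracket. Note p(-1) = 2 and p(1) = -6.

m = 0, p(m) = -5 (−); new bracket [-1, 0]
m = -0.5, p(m) = -2.25 (−); new bracket [-1, -0.5]
m = -0.75, p(m) = -0.3125 (−); new bracket [-1, -0.75]
m = -0.875, p(m) = 0.7969 (+); new bracket [-0.875, -0.75]
m = -0.8125, p(m) = 0.2305 (+); new bracket [-0.8125, -0.75]
m = -0.78125, p(m) = -0.0439 (−); new bracket [-0.8125, -0.78125]

[-0.8125, -0.78125]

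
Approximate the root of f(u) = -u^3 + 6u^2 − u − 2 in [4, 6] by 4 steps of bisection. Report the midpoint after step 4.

midpoint 5: f = 18 > 0 → [5, 6]
midpoint 5.5: f = 7.625 > 0 → [5.5, 6]
midpoint 5.75: f = 0.515625 > 0 → [5.75, 6]
midpoint 5.875: f = -3.5605 < 0 → [5.75, 5.875]

5.875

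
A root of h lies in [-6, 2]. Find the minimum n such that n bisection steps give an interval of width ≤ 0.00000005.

Width after n steps is 8/2^n. Need 2^n ≥ 8/0.00000005 = 160000000.
2^27 = 134217728 < 160000000 ≤ 2^28 = 268435456, so n = 28.

28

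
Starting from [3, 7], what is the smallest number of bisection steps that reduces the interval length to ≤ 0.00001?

Width after n steps is 4/2^n. Need 2^n ≥ 4/0.00001 = 400000.
2^18 = 262144 < 400000 ≤ 2^19 = 524288, so n = 19.

19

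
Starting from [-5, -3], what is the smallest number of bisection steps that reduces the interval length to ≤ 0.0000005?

Width after n steps is 2/2^n. Need 2^n ≥ 2/0.0000005 = 4000000.
2^21 = 2097152 < 4000000 ≤ 2^22 = 4194304, so n = 22.

22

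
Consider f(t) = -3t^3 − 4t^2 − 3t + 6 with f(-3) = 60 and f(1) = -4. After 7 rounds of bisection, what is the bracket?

t = -1 gives f = 8, positive; keep [-1, 1]
t = 0 gives f = 6, positive; keep [0, 1]
t = 0.5 gives f = 3.125, positive; keep [0.5, 1]
t = 0.75 gives f = 0.2344, positive; keep [0.75, 1]
t = 0.875 gives f = -1.6973, negative; keep [0.75, 0.875]
t = 0.8125 gives f = -0.6873, negative; keep [0.75, 0.8125]
t = 0.78125 gives f = -0.2157, negative; keep [0.75, 0.78125]

[0.75, 0.78125]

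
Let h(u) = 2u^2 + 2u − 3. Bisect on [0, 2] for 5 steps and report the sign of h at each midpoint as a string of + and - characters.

+--+-

m = 1, h(m) = 1 (+); new bracket [0, 1]
m = 0.5, h(m) = -1.5 (−); new bracket [0.5, 1]
m = 0.75, h(m) = -0.375 (−); new bracket [0.75, 1]
m = 0.875, h(m) = 0.2812 (+); new bracket [0.75, 0.875]
m = 0.8125, h(m) = -0.0547 (−); new bracket [0.8125, 0.875]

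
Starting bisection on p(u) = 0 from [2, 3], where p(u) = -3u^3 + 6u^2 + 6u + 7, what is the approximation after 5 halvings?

m = 2.5, p(m) = 12.625 (+); new bracket [2.5, 3]
m = 2.75, p(m) = 6.484375 (+); new bracket [2.75, 3]
m = 2.875, p(m) = 2.552734 (+); new bracket [2.875, 3]
m = 2.9375, p(m) = 0.3562 (+); new bracket [2.9375, 3]
m = 2.96875, p(m) = -0.8017 (−); new bracket [2.9375, 2.96875]

2.96875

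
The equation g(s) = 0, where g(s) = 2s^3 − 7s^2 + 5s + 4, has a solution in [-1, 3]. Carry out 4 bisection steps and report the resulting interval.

s = 1 gives g = 4, positive; keep [-1, 1]
s = 0 gives g = 4, positive; keep [-1, 0]
s = -0.5 gives g = -0.5, negative; keep [-0.5, 0]
s = -0.25 gives g = 2.2812, positive; keep [-0.5, -0.25]

[-0.5, -0.25]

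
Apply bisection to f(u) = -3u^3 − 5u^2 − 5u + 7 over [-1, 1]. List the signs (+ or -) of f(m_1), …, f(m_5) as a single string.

f(0) = 7 > 0, so the root lies in [0, 1]
f(0.5) = 2.875 > 0, so the root lies in [0.5, 1]
f(0.75) = -0.828125 < 0, so the root lies in [0.5, 0.75]
f(0.625) = 1.1895 > 0, so the root lies in [0.625, 0.75]
f(0.6875) = 0.2244 > 0, so the root lies in [0.6875, 0.75]

++-++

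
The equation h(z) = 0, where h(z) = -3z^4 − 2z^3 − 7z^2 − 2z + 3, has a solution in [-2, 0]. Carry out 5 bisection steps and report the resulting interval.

m = -1, h(m) = -3 (−); new bracket [-1, 0]
m = -0.5, h(m) = 2.3125 (+); new bracket [-1, -0.5]
m = -0.75, h(m) = 0.457031 (+); new bracket [-1, -0.75]
m = -0.875, h(m) = -1.0281 (−); new bracket [-0.875, -0.75]
m = -0.8125, h(m) = -0.2308 (−); new bracket [-0.8125, -0.75]

[-0.8125, -0.75]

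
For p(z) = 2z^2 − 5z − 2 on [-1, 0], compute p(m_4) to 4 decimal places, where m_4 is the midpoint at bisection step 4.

midpoint -0.5: p = 1 > 0 → [-0.5, 0]
midpoint -0.25: p = -0.625 < 0 → [-0.5, -0.25]
midpoint -0.375: p = 0.15625 > 0 → [-0.375, -0.25]
midpoint -0.3125: p = -0.2422 < 0 → [-0.375, -0.3125]

-0.2422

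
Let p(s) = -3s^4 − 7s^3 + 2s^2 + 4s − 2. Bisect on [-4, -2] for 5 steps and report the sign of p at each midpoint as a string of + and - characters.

midpoint -3: p = -50 < 0 → [-3, -2]
midpoint -2.5: p = -7.3125 < 0 → [-2.5, -2]
midpoint -2.25: p = 1.972656 > 0 → [-2.5, -2.25]
midpoint -2.375: p = -1.8933 < 0 → [-2.375, -2.25]
midpoint -2.3125: p = 0.2182 > 0 → [-2.375, -2.3125]

--+-+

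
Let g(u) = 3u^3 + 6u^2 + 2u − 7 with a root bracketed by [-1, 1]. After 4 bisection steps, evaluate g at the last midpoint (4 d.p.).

g(0) = -7 < 0, so the root lies in [0, 1]
g(0.5) = -4.125 < 0, so the root lies in [0.5, 1]
g(0.75) = -0.859375 < 0, so the root lies in [0.75, 1]
g(0.875) = 1.3535 > 0, so the root lies in [0.75, 0.875]

1.3535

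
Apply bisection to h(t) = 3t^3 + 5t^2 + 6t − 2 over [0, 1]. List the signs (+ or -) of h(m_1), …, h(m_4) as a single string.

+-++

m = 0.5, h(m) = 2.625 (+); new bracket [0, 0.5]
m = 0.25, h(m) = -0.140625 (−); new bracket [0.25, 0.5]
m = 0.375, h(m) = 1.111328 (+); new bracket [0.25, 0.375]
m = 0.3125, h(m) = 0.4548 (+); new bracket [0.25, 0.3125]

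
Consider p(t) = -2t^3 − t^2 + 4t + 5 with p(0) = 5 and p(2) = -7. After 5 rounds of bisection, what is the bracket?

[1.625, 1.6875]

p(1) = 6 > 0, so the root lies in [1, 2]
p(1.5) = 2 > 0, so the root lies in [1.5, 2]
p(1.75) = -1.78125 < 0, so the root lies in [1.5, 1.75]
p(1.625) = 0.2773 > 0, so the root lies in [1.625, 1.75]
p(1.6875) = -0.7085 < 0, so the root lies in [1.625, 1.6875]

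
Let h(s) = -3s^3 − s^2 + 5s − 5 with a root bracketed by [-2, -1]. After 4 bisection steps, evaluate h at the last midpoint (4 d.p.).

0.5154

midpoint -1.5: h = -4.625 < 0 → [-2, -1.5]
midpoint -1.75: h = -0.734375 < 0 → [-2, -1.75]
midpoint -1.875: h = 1.884766 > 0 → [-1.875, -1.75]
midpoint -1.8125: h = 0.5154 > 0 → [-1.8125, -1.75]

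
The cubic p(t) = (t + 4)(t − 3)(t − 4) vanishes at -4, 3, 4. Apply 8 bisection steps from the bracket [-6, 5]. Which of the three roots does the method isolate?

midpoint -0.5: p = 55.125 > 0 → [-6, -0.5]
midpoint -3.25: p = 33.984375 > 0 → [-6, -3.25]
midpoint -4.625: p = -41.103516 < 0 → [-4.625, -3.25]
midpoint -3.9375: p = 3.4417 > 0 → [-4.625, -3.9375]
midpoint -4.28125: p = -16.9588 < 0 → [-4.28125, -3.9375]
midpoint -4.109375: p = -6.3058 < 0 → [-4.109375, -3.9375]
midpoint -4.0234375: p = -1.3208 < 0 → [-4.0234375, -3.9375]
midpoint -3.98046875: p = 1.088 > 0 → [-4.0234375, -3.98046875]

-4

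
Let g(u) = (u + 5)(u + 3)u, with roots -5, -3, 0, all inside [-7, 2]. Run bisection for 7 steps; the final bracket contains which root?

0

midpoint -2.5: g = -3.125 < 0 → [-2.5, 2]
midpoint -0.25: g = -3.265625 < 0 → [-0.25, 2]
midpoint 0.875: g = 19.919922 > 0 → [-0.25, 0.875]
midpoint 0.3125: g = 5.4993 > 0 → [-0.25, 0.3125]
midpoint 0.03125: g = 0.4766 > 0 → [-0.25, 0.03125]
midpoint -0.109375: g = -1.5462 < 0 → [-0.109375, 0.03125]
midpoint -0.0390625: g = -0.5738 < 0 → [-0.0390625, 0.03125]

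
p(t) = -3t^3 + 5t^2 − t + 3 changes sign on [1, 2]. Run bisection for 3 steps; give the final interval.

[1.75, 1.875]

m = 1.5, p(m) = 2.625 (+); new bracket [1.5, 2]
m = 1.75, p(m) = 0.484375 (+); new bracket [1.75, 2]
m = 1.875, p(m) = -1.072266 (−); new bracket [1.75, 1.875]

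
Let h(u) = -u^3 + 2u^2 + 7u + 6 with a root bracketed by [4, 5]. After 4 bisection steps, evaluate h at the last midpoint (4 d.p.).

m = 4.5, h(m) = -13.125 (−); new bracket [4, 4.5]
m = 4.25, h(m) = -4.890625 (−); new bracket [4, 4.25]
m = 4.125, h(m) = -1.283203 (−); new bracket [4, 4.125]
m = 4.0625, h(m) = 0.3982 (+); new bracket [4.0625, 4.125]

0.3982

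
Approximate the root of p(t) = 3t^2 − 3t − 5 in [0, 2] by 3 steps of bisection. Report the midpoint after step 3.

midpoint 1: p = -5 < 0 → [1, 2]
midpoint 1.5: p = -2.75 < 0 → [1.5, 2]
midpoint 1.75: p = -1.0625 < 0 → [1.75, 2]

1.75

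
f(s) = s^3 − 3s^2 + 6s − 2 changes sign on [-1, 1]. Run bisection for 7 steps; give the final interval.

[0.390625, 0.40625]

f(0) = -2 < 0, so the root lies in [0, 1]
f(0.5) = 0.375 > 0, so the root lies in [0, 0.5]
f(0.25) = -0.671875 < 0, so the root lies in [0.25, 0.5]
f(0.375) = -0.1191 < 0, so the root lies in [0.375, 0.5]
f(0.4375) = 0.1345 > 0, so the root lies in [0.375, 0.4375]
f(0.40625) = 0.0094 > 0, so the root lies in [0.375, 0.40625]
f(0.390625) = -0.0544 < 0, so the root lies in [0.390625, 0.40625]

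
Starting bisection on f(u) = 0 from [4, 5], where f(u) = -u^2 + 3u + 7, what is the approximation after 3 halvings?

u = 4.5 gives f = 0.25, positive; keep [4.5, 5]
u = 4.75 gives f = -1.3125, negative; keep [4.5, 4.75]
u = 4.625 gives f = -0.515625, negative; keep [4.5, 4.625]

4.625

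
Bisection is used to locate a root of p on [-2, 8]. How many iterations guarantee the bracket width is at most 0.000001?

24

Width after n steps is 10/2^n. Need 2^n ≥ 10/0.000001 = 10000000.
2^23 = 8388608 < 10000000 ≤ 2^24 = 16777216, so n = 24.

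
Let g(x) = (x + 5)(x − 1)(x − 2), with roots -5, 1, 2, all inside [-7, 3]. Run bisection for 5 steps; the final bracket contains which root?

x = -2 gives g = 36, positive; keep [-7, -2]
x = -4.5 gives g = 17.875, positive; keep [-7, -4.5]
x = -5.75 gives g = -39.234375, negative; keep [-5.75, -4.5]
x = -5.125 gives g = -5.4551, negative; keep [-5.125, -4.5]
x = -4.8125 gives g = 7.4246, positive; keep [-5.125, -4.8125]

-5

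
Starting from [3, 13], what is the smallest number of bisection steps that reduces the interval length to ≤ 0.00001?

20

Width after n steps is 10/2^n. Need 2^n ≥ 10/0.00001 = 1000000.
2^19 = 524288 < 1000000 ≤ 2^20 = 1048576, so n = 20.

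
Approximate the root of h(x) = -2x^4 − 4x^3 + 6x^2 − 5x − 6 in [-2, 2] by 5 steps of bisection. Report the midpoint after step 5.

x = 0 gives h = -6, negative; keep [-2, 0]
x = -1 gives h = 7, positive; keep [-1, 0]
x = -0.5 gives h = -1.625, negative; keep [-1, -0.5]
x = -0.75 gives h = 2.1797, positive; keep [-0.75, -0.5]
x = -0.625 gives h = 0.1401, positive; keep [-0.625, -0.5]

-0.625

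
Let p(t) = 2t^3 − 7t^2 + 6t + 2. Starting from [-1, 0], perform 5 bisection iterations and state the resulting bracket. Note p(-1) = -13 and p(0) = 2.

[-0.28125, -0.25]

p(-0.5) = -3 < 0, so the root lies in [-0.5, 0]
p(-0.25) = 0.03125 > 0, so the root lies in [-0.5, -0.25]
p(-0.375) = -1.339844 < 0, so the root lies in [-0.375, -0.25]
p(-0.3125) = -0.6196 < 0, so the root lies in [-0.3125, -0.25]
p(-0.28125) = -0.2857 < 0, so the root lies in [-0.28125, -0.25]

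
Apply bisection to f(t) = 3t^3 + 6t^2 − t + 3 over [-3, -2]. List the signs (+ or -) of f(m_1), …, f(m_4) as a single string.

m = -2.5, f(m) = -3.875 (−); new bracket [-2.5, -2]
m = -2.25, f(m) = 1.453125 (+); new bracket [-2.5, -2.25]
m = -2.375, f(m) = -0.970703 (−); new bracket [-2.375, -2.25]
m = -2.3125, f(m) = 0.2991 (+); new bracket [-2.375, -2.3125]

-+-+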